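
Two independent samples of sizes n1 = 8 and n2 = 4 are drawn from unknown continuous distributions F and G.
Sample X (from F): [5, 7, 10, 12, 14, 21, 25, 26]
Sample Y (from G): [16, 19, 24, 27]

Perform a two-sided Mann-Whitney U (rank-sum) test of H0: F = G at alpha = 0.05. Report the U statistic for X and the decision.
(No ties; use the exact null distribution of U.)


Step 1: Combine and sort all 12 observations; assign midranks.
sorted (value, group): (5,X), (7,X), (10,X), (12,X), (14,X), (16,Y), (19,Y), (21,X), (24,Y), (25,X), (26,X), (27,Y)
ranks: 5->1, 7->2, 10->3, 12->4, 14->5, 16->6, 19->7, 21->8, 24->9, 25->10, 26->11, 27->12
Step 2: Rank sum for X: R1 = 1 + 2 + 3 + 4 + 5 + 8 + 10 + 11 = 44.
Step 3: U_X = R1 - n1(n1+1)/2 = 44 - 8*9/2 = 44 - 36 = 8.
       U_Y = n1*n2 - U_X = 32 - 8 = 24.
Step 4: No ties, so the exact null distribution of U (based on enumerating the C(12,8) = 495 equally likely rank assignments) gives the two-sided p-value.
Step 5: p-value = 0.214141; compare to alpha = 0.05. fail to reject H0.

U_X = 8, p = 0.214141, fail to reject H0 at alpha = 0.05.


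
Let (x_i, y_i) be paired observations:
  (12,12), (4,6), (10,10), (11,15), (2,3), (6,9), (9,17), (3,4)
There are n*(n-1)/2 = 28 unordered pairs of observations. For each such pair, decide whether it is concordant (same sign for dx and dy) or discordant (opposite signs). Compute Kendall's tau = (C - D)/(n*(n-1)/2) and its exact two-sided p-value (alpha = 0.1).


Step 1: Enumerate the 28 unordered pairs (i,j) with i<j and classify each by sign(x_j-x_i) * sign(y_j-y_i).
  (1,2):dx=-8,dy=-6->C; (1,3):dx=-2,dy=-2->C; (1,4):dx=-1,dy=+3->D; (1,5):dx=-10,dy=-9->C
  (1,6):dx=-6,dy=-3->C; (1,7):dx=-3,dy=+5->D; (1,8):dx=-9,dy=-8->C; (2,3):dx=+6,dy=+4->C
  (2,4):dx=+7,dy=+9->C; (2,5):dx=-2,dy=-3->C; (2,6):dx=+2,dy=+3->C; (2,7):dx=+5,dy=+11->C
  (2,8):dx=-1,dy=-2->C; (3,4):dx=+1,dy=+5->C; (3,5):dx=-8,dy=-7->C; (3,6):dx=-4,dy=-1->C
  (3,7):dx=-1,dy=+7->D; (3,8):dx=-7,dy=-6->C; (4,5):dx=-9,dy=-12->C; (4,6):dx=-5,dy=-6->C
  (4,7):dx=-2,dy=+2->D; (4,8):dx=-8,dy=-11->C; (5,6):dx=+4,dy=+6->C; (5,7):dx=+7,dy=+14->C
  (5,8):dx=+1,dy=+1->C; (6,7):dx=+3,dy=+8->C; (6,8):dx=-3,dy=-5->C; (7,8):dx=-6,dy=-13->C
Step 2: C = 24, D = 4, total pairs = 28.
Step 3: tau = (C - D)/(n(n-1)/2) = (24 - 4)/28 = 0.714286.
Step 4: Exact two-sided p-value (enumerate n! = 40320 permutations of y under H0): p = 0.014137.
Step 5: alpha = 0.1. reject H0.

tau_b = 0.7143 (C=24, D=4), p = 0.014137, reject H0.


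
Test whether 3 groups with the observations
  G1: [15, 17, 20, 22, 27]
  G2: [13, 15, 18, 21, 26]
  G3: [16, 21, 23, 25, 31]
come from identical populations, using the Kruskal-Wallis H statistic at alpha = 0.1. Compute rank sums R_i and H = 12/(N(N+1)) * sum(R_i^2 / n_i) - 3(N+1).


Step 1: Combine all N = 15 observations and assign midranks.
sorted (value, group, rank): (13,G2,1), (15,G1,2.5), (15,G2,2.5), (16,G3,4), (17,G1,5), (18,G2,6), (20,G1,7), (21,G2,8.5), (21,G3,8.5), (22,G1,10), (23,G3,11), (25,G3,12), (26,G2,13), (27,G1,14), (31,G3,15)
Step 2: Sum ranks within each group.
R_1 = 38.5 (n_1 = 5)
R_2 = 31 (n_2 = 5)
R_3 = 50.5 (n_3 = 5)
Step 3: H = 12/(N(N+1)) * sum(R_i^2/n_i) - 3(N+1)
     = 12/(15*16) * (38.5^2/5 + 31^2/5 + 50.5^2/5) - 3*16
     = 0.050000 * 998.7 - 48
     = 1.935000.
Step 4: Ties present; correction factor C = 1 - 12/(15^3 - 15) = 0.996429. Corrected H = 1.935000 / 0.996429 = 1.941935.
Step 5: Under H0, H ~ chi^2(2); p-value = 0.378716.
Step 6: alpha = 0.1. fail to reject H0.

H = 1.9419, df = 2, p = 0.378716, fail to reject H0.


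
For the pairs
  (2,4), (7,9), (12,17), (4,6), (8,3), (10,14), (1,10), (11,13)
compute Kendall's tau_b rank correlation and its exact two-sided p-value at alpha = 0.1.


Step 1: Enumerate the 28 unordered pairs (i,j) with i<j and classify each by sign(x_j-x_i) * sign(y_j-y_i).
  (1,2):dx=+5,dy=+5->C; (1,3):dx=+10,dy=+13->C; (1,4):dx=+2,dy=+2->C; (1,5):dx=+6,dy=-1->D
  (1,6):dx=+8,dy=+10->C; (1,7):dx=-1,dy=+6->D; (1,8):dx=+9,dy=+9->C; (2,3):dx=+5,dy=+8->C
  (2,4):dx=-3,dy=-3->C; (2,5):dx=+1,dy=-6->D; (2,6):dx=+3,dy=+5->C; (2,7):dx=-6,dy=+1->D
  (2,8):dx=+4,dy=+4->C; (3,4):dx=-8,dy=-11->C; (3,5):dx=-4,dy=-14->C; (3,6):dx=-2,dy=-3->C
  (3,7):dx=-11,dy=-7->C; (3,8):dx=-1,dy=-4->C; (4,5):dx=+4,dy=-3->D; (4,6):dx=+6,dy=+8->C
  (4,7):dx=-3,dy=+4->D; (4,8):dx=+7,dy=+7->C; (5,6):dx=+2,dy=+11->C; (5,7):dx=-7,dy=+7->D
  (5,8):dx=+3,dy=+10->C; (6,7):dx=-9,dy=-4->C; (6,8):dx=+1,dy=-1->D; (7,8):dx=+10,dy=+3->C
Step 2: C = 20, D = 8, total pairs = 28.
Step 3: tau = (C - D)/(n(n-1)/2) = (20 - 8)/28 = 0.428571.
Step 4: Exact two-sided p-value (enumerate n! = 40320 permutations of y under H0): p = 0.178869.
Step 5: alpha = 0.1. fail to reject H0.

tau_b = 0.4286 (C=20, D=8), p = 0.178869, fail to reject H0.


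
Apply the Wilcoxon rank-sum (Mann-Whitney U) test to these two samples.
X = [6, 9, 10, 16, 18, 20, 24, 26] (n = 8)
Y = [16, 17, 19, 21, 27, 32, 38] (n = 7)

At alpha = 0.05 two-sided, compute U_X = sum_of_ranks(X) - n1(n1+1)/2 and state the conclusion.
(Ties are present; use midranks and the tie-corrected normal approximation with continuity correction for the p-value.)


Step 1: Combine and sort all 15 observations; assign midranks.
sorted (value, group): (6,X), (9,X), (10,X), (16,X), (16,Y), (17,Y), (18,X), (19,Y), (20,X), (21,Y), (24,X), (26,X), (27,Y), (32,Y), (38,Y)
ranks: 6->1, 9->2, 10->3, 16->4.5, 16->4.5, 17->6, 18->7, 19->8, 20->9, 21->10, 24->11, 26->12, 27->13, 32->14, 38->15
Step 2: Rank sum for X: R1 = 1 + 2 + 3 + 4.5 + 7 + 9 + 11 + 12 = 49.5.
Step 3: U_X = R1 - n1(n1+1)/2 = 49.5 - 8*9/2 = 49.5 - 36 = 13.5.
       U_Y = n1*n2 - U_X = 56 - 13.5 = 42.5.
Step 4: Ties are present, so use the tie-corrected normal approximation (with continuity correction) for the p-value.
Step 5: p-value = 0.104882; compare to alpha = 0.05. fail to reject H0.

U_X = 13.5, p = 0.104882, fail to reject H0 at alpha = 0.05.


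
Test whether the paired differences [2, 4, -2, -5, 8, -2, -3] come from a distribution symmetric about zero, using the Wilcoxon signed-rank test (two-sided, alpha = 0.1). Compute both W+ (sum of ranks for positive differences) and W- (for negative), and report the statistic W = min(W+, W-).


Step 1: Drop any zero differences (none here) and take |d_i|.
|d| = [2, 4, 2, 5, 8, 2, 3]
Step 2: Midrank |d_i| (ties get averaged ranks).
ranks: |2|->2, |4|->5, |2|->2, |5|->6, |8|->7, |2|->2, |3|->4
Step 3: Attach original signs; sum ranks with positive sign and with negative sign.
W+ = 2 + 5 + 7 = 14
W- = 2 + 6 + 2 + 4 = 14
(Check: W+ + W- = 28 should equal n(n+1)/2 = 28.)
Step 4: Test statistic W = min(W+, W-) = 14.
Step 5: Ties in |d|, so use the tie-corrected normal approximation.
        E[W] = n(n+1)/4 = 7*8/4 = 14.
        Tie groups: |d|=2 (t=3); sum(t^3 - t) = 24.
        Var[W] = n(n+1)(2n+1)/24 - sum(t^3-t)/48 = 840/24 - 24/48 = 34.5.
        z = (W - E[W]) / sqrt(Var[W]) = (14 - 14) / 5.8737 = 0.0000.
        Two-sided p = 2*Phi(z) = 1.000000.
Step 6: alpha = 0.1. fail to reject H0.

W+ = 14, W- = 14, W = min = 14, p = 1.000000, fail to reject H0.


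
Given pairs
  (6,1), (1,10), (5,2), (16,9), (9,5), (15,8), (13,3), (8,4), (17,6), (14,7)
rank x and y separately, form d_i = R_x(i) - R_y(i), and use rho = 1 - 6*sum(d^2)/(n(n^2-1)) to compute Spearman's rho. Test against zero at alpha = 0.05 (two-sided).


Step 1: Rank x and y separately (midranks; no ties here).
rank(x): 6->3, 1->1, 5->2, 16->9, 9->5, 15->8, 13->6, 8->4, 17->10, 14->7
rank(y): 1->1, 10->10, 2->2, 9->9, 5->5, 8->8, 3->3, 4->4, 6->6, 7->7
Step 2: d_i = R_x(i) - R_y(i); compute d_i^2.
  (3-1)^2=4, (1-10)^2=81, (2-2)^2=0, (9-9)^2=0, (5-5)^2=0, (8-8)^2=0, (6-3)^2=9, (4-4)^2=0, (10-6)^2=16, (7-7)^2=0
sum(d^2) = 110.
Step 3: rho = 1 - 6*110 / (10*(10^2 - 1)) = 1 - 660/990 = 0.333333.
Step 4: Under H0, t = rho * sqrt((n-2)/(1-rho^2)) = 1.0000 ~ t(8).
Step 5: Two-sided p-value from the t-distribution with 8 df = 0.346594.
Step 6: alpha = 0.05. fail to reject H0.

rho = 0.3333, p = 0.346594, fail to reject H0 at alpha = 0.05.


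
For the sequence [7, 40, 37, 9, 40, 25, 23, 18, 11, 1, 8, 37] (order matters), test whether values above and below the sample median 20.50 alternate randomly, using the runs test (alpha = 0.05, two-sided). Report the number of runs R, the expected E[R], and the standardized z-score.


Step 1: Compute median = 20.50; label A = above, B = below.
Labels in order: BAABAAABBBBA  (n_A = 6, n_B = 6)
Step 2: Count runs R = 6.
Step 3: Under H0 (random ordering), E[R] = 2*n_A*n_B/(n_A+n_B) + 1 = 2*6*6/12 + 1 = 7.0000.
        Var[R] = 2*n_A*n_B*(2*n_A*n_B - n_A - n_B) / ((n_A+n_B)^2 * (n_A+n_B-1)) = 4320/1584 = 2.7273.
        SD[R] = 1.6514.
Step 4: Continuity-corrected z = (R + 0.5 - E[R]) / SD[R] = (6 + 0.5 - 7.0000) / 1.6514 = -0.3028.
Step 5: Two-sided p-value via normal approximation = 2*(1 - Phi(|z|)) = 0.762069.
Step 6: alpha = 0.05. fail to reject H0.

R = 6, z = -0.3028, p = 0.762069, fail to reject H0.


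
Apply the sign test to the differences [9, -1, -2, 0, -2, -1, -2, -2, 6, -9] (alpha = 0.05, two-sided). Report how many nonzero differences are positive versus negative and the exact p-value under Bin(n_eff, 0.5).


Step 1: Discard zero differences. Original n = 10; n_eff = number of nonzero differences = 9.
Nonzero differences (with sign): +9, -1, -2, -2, -1, -2, -2, +6, -9
Step 2: Count signs: positive = 2, negative = 7.
Step 3: Under H0: P(positive) = 0.5, so the number of positives S ~ Bin(9, 0.5).
Step 4: Two-sided exact p-value = sum of Bin(9,0.5) probabilities at or below the observed probability = 0.179688.
Step 5: alpha = 0.05. fail to reject H0.

n_eff = 9, pos = 2, neg = 7, p = 0.179688, fail to reject H0.


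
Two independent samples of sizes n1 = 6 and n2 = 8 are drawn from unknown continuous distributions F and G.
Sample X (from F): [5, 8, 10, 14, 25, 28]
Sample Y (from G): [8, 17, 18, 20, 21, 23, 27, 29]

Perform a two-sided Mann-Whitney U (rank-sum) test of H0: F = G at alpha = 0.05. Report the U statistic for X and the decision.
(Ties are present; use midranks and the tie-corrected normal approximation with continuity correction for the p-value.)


Step 1: Combine and sort all 14 observations; assign midranks.
sorted (value, group): (5,X), (8,X), (8,Y), (10,X), (14,X), (17,Y), (18,Y), (20,Y), (21,Y), (23,Y), (25,X), (27,Y), (28,X), (29,Y)
ranks: 5->1, 8->2.5, 8->2.5, 10->4, 14->5, 17->6, 18->7, 20->8, 21->9, 23->10, 25->11, 27->12, 28->13, 29->14
Step 2: Rank sum for X: R1 = 1 + 2.5 + 4 + 5 + 11 + 13 = 36.5.
Step 3: U_X = R1 - n1(n1+1)/2 = 36.5 - 6*7/2 = 36.5 - 21 = 15.5.
       U_Y = n1*n2 - U_X = 48 - 15.5 = 32.5.
Step 4: Ties are present, so use the tie-corrected normal approximation (with continuity correction) for the p-value.
Step 5: p-value = 0.301168; compare to alpha = 0.05. fail to reject H0.

U_X = 15.5, p = 0.301168, fail to reject H0 at alpha = 0.05.


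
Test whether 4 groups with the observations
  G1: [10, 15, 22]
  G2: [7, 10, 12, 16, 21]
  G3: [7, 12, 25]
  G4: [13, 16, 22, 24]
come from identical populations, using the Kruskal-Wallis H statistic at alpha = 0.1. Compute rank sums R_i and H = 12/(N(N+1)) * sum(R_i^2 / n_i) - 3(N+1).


Step 1: Combine all N = 15 observations and assign midranks.
sorted (value, group, rank): (7,G2,1.5), (7,G3,1.5), (10,G1,3.5), (10,G2,3.5), (12,G2,5.5), (12,G3,5.5), (13,G4,7), (15,G1,8), (16,G2,9.5), (16,G4,9.5), (21,G2,11), (22,G1,12.5), (22,G4,12.5), (24,G4,14), (25,G3,15)
Step 2: Sum ranks within each group.
R_1 = 24 (n_1 = 3)
R_2 = 31 (n_2 = 5)
R_3 = 22 (n_3 = 3)
R_4 = 43 (n_4 = 4)
Step 3: H = 12/(N(N+1)) * sum(R_i^2/n_i) - 3(N+1)
     = 12/(15*16) * (24^2/3 + 31^2/5 + 22^2/3 + 43^2/4) - 3*16
     = 0.050000 * 1007.78 - 48
     = 2.389167.
Step 4: Ties present; correction factor C = 1 - 30/(15^3 - 15) = 0.991071. Corrected H = 2.389167 / 0.991071 = 2.410691.
Step 5: Under H0, H ~ chi^2(3); p-value = 0.491648.
Step 6: alpha = 0.1. fail to reject H0.

H = 2.4107, df = 3, p = 0.491648, fail to reject H0.


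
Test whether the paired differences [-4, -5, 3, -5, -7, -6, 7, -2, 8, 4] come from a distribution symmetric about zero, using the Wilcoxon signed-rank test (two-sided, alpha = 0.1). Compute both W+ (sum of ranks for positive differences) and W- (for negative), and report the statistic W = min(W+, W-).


Step 1: Drop any zero differences (none here) and take |d_i|.
|d| = [4, 5, 3, 5, 7, 6, 7, 2, 8, 4]
Step 2: Midrank |d_i| (ties get averaged ranks).
ranks: |4|->3.5, |5|->5.5, |3|->2, |5|->5.5, |7|->8.5, |6|->7, |7|->8.5, |2|->1, |8|->10, |4|->3.5
Step 3: Attach original signs; sum ranks with positive sign and with negative sign.
W+ = 2 + 8.5 + 10 + 3.5 = 24
W- = 3.5 + 5.5 + 5.5 + 8.5 + 7 + 1 = 31
(Check: W+ + W- = 55 should equal n(n+1)/2 = 55.)
Step 4: Test statistic W = min(W+, W-) = 24.
Step 5: Ties in |d|, so use the tie-corrected normal approximation.
        E[W] = n(n+1)/4 = 10*11/4 = 27.5.
        Tie groups: |d|=4 (t=2), |d|=5 (t=2), |d|=7 (t=2); sum(t^3 - t) = 18.
        Var[W] = n(n+1)(2n+1)/24 - sum(t^3-t)/48 = 2310/24 - 18/48 = 95.875.
        z = (W - E[W]) / sqrt(Var[W]) = (24 - 27.5) / 9.7916 = -0.3575.
        Two-sided p = 2*Phi(z) = 0.720755.
Step 6: alpha = 0.1. fail to reject H0.

W+ = 24, W- = 31, W = min = 24, p = 0.720755, fail to reject H0.


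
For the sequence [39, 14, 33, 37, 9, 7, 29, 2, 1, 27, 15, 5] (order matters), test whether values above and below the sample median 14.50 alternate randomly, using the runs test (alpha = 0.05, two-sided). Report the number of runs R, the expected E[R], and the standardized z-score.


Step 1: Compute median = 14.50; label A = above, B = below.
Labels in order: ABAABBABBAAB  (n_A = 6, n_B = 6)
Step 2: Count runs R = 8.
Step 3: Under H0 (random ordering), E[R] = 2*n_A*n_B/(n_A+n_B) + 1 = 2*6*6/12 + 1 = 7.0000.
        Var[R] = 2*n_A*n_B*(2*n_A*n_B - n_A - n_B) / ((n_A+n_B)^2 * (n_A+n_B-1)) = 4320/1584 = 2.7273.
        SD[R] = 1.6514.
Step 4: Continuity-corrected z = (R - 0.5 - E[R]) / SD[R] = (8 - 0.5 - 7.0000) / 1.6514 = 0.3028.
Step 5: Two-sided p-value via normal approximation = 2*(1 - Phi(|z|)) = 0.762069.
Step 6: alpha = 0.05. fail to reject H0.

R = 8, z = 0.3028, p = 0.762069, fail to reject H0.


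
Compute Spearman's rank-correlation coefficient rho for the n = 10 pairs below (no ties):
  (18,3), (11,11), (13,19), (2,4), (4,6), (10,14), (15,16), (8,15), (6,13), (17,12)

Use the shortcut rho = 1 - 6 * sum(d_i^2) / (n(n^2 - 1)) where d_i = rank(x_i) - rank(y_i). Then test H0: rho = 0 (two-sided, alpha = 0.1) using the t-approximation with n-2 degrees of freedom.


Step 1: Rank x and y separately (midranks; no ties here).
rank(x): 18->10, 11->6, 13->7, 2->1, 4->2, 10->5, 15->8, 8->4, 6->3, 17->9
rank(y): 3->1, 11->4, 19->10, 4->2, 6->3, 14->7, 16->9, 15->8, 13->6, 12->5
Step 2: d_i = R_x(i) - R_y(i); compute d_i^2.
  (10-1)^2=81, (6-4)^2=4, (7-10)^2=9, (1-2)^2=1, (2-3)^2=1, (5-7)^2=4, (8-9)^2=1, (4-8)^2=16, (3-6)^2=9, (9-5)^2=16
sum(d^2) = 142.
Step 3: rho = 1 - 6*142 / (10*(10^2 - 1)) = 1 - 852/990 = 0.139394.
Step 4: Under H0, t = rho * sqrt((n-2)/(1-rho^2)) = 0.3982 ~ t(8).
Step 5: Two-sided p-value from the t-distribution with 8 df = 0.700932.
Step 6: alpha = 0.1. fail to reject H0.

rho = 0.1394, p = 0.700932, fail to reject H0 at alpha = 0.1.


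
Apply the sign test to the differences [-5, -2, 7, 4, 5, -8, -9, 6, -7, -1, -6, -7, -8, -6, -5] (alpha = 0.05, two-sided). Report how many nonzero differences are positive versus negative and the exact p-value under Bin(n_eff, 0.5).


Step 1: Discard zero differences. Original n = 15; n_eff = number of nonzero differences = 15.
Nonzero differences (with sign): -5, -2, +7, +4, +5, -8, -9, +6, -7, -1, -6, -7, -8, -6, -5
Step 2: Count signs: positive = 4, negative = 11.
Step 3: Under H0: P(positive) = 0.5, so the number of positives S ~ Bin(15, 0.5).
Step 4: Two-sided exact p-value = sum of Bin(15,0.5) probabilities at or below the observed probability = 0.118469.
Step 5: alpha = 0.05. fail to reject H0.

n_eff = 15, pos = 4, neg = 11, p = 0.118469, fail to reject H0.


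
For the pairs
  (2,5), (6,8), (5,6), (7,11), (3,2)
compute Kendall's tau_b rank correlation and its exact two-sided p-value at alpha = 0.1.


Step 1: Enumerate the 10 unordered pairs (i,j) with i<j and classify each by sign(x_j-x_i) * sign(y_j-y_i).
  (1,2):dx=+4,dy=+3->C; (1,3):dx=+3,dy=+1->C; (1,4):dx=+5,dy=+6->C; (1,5):dx=+1,dy=-3->D
  (2,3):dx=-1,dy=-2->C; (2,4):dx=+1,dy=+3->C; (2,5):dx=-3,dy=-6->C; (3,4):dx=+2,dy=+5->C
  (3,5):dx=-2,dy=-4->C; (4,5):dx=-4,dy=-9->C
Step 2: C = 9, D = 1, total pairs = 10.
Step 3: tau = (C - D)/(n(n-1)/2) = (9 - 1)/10 = 0.800000.
Step 4: Exact two-sided p-value (enumerate n! = 120 permutations of y under H0): p = 0.083333.
Step 5: alpha = 0.1. reject H0.

tau_b = 0.8000 (C=9, D=1), p = 0.083333, reject H0.


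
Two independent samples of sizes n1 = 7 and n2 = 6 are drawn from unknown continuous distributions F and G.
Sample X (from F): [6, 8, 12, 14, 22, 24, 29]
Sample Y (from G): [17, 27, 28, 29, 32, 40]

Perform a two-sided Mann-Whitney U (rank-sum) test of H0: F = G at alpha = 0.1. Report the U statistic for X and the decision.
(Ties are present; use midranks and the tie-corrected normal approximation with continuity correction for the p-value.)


Step 1: Combine and sort all 13 observations; assign midranks.
sorted (value, group): (6,X), (8,X), (12,X), (14,X), (17,Y), (22,X), (24,X), (27,Y), (28,Y), (29,X), (29,Y), (32,Y), (40,Y)
ranks: 6->1, 8->2, 12->3, 14->4, 17->5, 22->6, 24->7, 27->8, 28->9, 29->10.5, 29->10.5, 32->12, 40->13
Step 2: Rank sum for X: R1 = 1 + 2 + 3 + 4 + 6 + 7 + 10.5 = 33.5.
Step 3: U_X = R1 - n1(n1+1)/2 = 33.5 - 7*8/2 = 33.5 - 28 = 5.5.
       U_Y = n1*n2 - U_X = 42 - 5.5 = 36.5.
Step 4: Ties are present, so use the tie-corrected normal approximation (with continuity correction) for the p-value.
Step 5: p-value = 0.031888; compare to alpha = 0.1. reject H0.

U_X = 5.5, p = 0.031888, reject H0 at alpha = 0.1.


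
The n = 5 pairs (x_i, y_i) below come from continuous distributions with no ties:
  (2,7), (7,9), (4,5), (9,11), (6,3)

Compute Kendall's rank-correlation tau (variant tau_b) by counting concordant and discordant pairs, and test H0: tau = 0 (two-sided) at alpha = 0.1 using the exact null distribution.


Step 1: Enumerate the 10 unordered pairs (i,j) with i<j and classify each by sign(x_j-x_i) * sign(y_j-y_i).
  (1,2):dx=+5,dy=+2->C; (1,3):dx=+2,dy=-2->D; (1,4):dx=+7,dy=+4->C; (1,5):dx=+4,dy=-4->D
  (2,3):dx=-3,dy=-4->C; (2,4):dx=+2,dy=+2->C; (2,5):dx=-1,dy=-6->C; (3,4):dx=+5,dy=+6->C
  (3,5):dx=+2,dy=-2->D; (4,5):dx=-3,dy=-8->C
Step 2: C = 7, D = 3, total pairs = 10.
Step 3: tau = (C - D)/(n(n-1)/2) = (7 - 3)/10 = 0.400000.
Step 4: Exact two-sided p-value (enumerate n! = 120 permutations of y under H0): p = 0.483333.
Step 5: alpha = 0.1. fail to reject H0.

tau_b = 0.4000 (C=7, D=3), p = 0.483333, fail to reject H0.


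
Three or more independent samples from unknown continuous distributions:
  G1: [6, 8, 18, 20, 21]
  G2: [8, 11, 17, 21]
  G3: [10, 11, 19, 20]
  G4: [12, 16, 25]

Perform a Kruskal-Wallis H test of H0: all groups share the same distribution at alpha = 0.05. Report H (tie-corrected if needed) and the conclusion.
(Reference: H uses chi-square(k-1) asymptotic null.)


Step 1: Combine all N = 16 observations and assign midranks.
sorted (value, group, rank): (6,G1,1), (8,G1,2.5), (8,G2,2.5), (10,G3,4), (11,G2,5.5), (11,G3,5.5), (12,G4,7), (16,G4,8), (17,G2,9), (18,G1,10), (19,G3,11), (20,G1,12.5), (20,G3,12.5), (21,G1,14.5), (21,G2,14.5), (25,G4,16)
Step 2: Sum ranks within each group.
R_1 = 40.5 (n_1 = 5)
R_2 = 31.5 (n_2 = 4)
R_3 = 33 (n_3 = 4)
R_4 = 31 (n_4 = 3)
Step 3: H = 12/(N(N+1)) * sum(R_i^2/n_i) - 3(N+1)
     = 12/(16*17) * (40.5^2/5 + 31.5^2/4 + 33^2/4 + 31^2/3) - 3*17
     = 0.044118 * 1168.7 - 51
     = 0.560110.
Step 4: Ties present; correction factor C = 1 - 24/(16^3 - 16) = 0.994118. Corrected H = 0.560110 / 0.994118 = 0.563425.
Step 5: Under H0, H ~ chi^2(3); p-value = 0.904752.
Step 6: alpha = 0.05. fail to reject H0.

H = 0.5634, df = 3, p = 0.904752, fail to reject H0.


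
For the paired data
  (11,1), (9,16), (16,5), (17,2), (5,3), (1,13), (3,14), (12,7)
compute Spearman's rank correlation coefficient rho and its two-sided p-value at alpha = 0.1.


Step 1: Rank x and y separately (midranks; no ties here).
rank(x): 11->5, 9->4, 16->7, 17->8, 5->3, 1->1, 3->2, 12->6
rank(y): 1->1, 16->8, 5->4, 2->2, 3->3, 13->6, 14->7, 7->5
Step 2: d_i = R_x(i) - R_y(i); compute d_i^2.
  (5-1)^2=16, (4-8)^2=16, (7-4)^2=9, (8-2)^2=36, (3-3)^2=0, (1-6)^2=25, (2-7)^2=25, (6-5)^2=1
sum(d^2) = 128.
Step 3: rho = 1 - 6*128 / (8*(8^2 - 1)) = 1 - 768/504 = -0.523810.
Step 4: Under H0, t = rho * sqrt((n-2)/(1-rho^2)) = -1.5062 ~ t(6).
Step 5: Two-sided p-value from the t-distribution with 6 df = 0.182721.
Step 6: alpha = 0.1. fail to reject H0.

rho = -0.5238, p = 0.182721, fail to reject H0 at alpha = 0.1.


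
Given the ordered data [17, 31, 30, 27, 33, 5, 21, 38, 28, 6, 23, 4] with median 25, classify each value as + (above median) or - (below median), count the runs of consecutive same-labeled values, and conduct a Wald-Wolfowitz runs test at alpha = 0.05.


Step 1: Compute median = 25; label A = above, B = below.
Labels in order: BAAAABBAABBB  (n_A = 6, n_B = 6)
Step 2: Count runs R = 5.
Step 3: Under H0 (random ordering), E[R] = 2*n_A*n_B/(n_A+n_B) + 1 = 2*6*6/12 + 1 = 7.0000.
        Var[R] = 2*n_A*n_B*(2*n_A*n_B - n_A - n_B) / ((n_A+n_B)^2 * (n_A+n_B-1)) = 4320/1584 = 2.7273.
        SD[R] = 1.6514.
Step 4: Continuity-corrected z = (R + 0.5 - E[R]) / SD[R] = (5 + 0.5 - 7.0000) / 1.6514 = -0.9083.
Step 5: Two-sided p-value via normal approximation = 2*(1 - Phi(|z|)) = 0.363722.
Step 6: alpha = 0.05. fail to reject H0.

R = 5, z = -0.9083, p = 0.363722, fail to reject H0.


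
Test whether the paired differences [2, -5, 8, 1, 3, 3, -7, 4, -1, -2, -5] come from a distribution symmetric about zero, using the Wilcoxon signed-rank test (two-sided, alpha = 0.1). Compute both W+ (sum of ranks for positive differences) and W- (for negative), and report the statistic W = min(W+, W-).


Step 1: Drop any zero differences (none here) and take |d_i|.
|d| = [2, 5, 8, 1, 3, 3, 7, 4, 1, 2, 5]
Step 2: Midrank |d_i| (ties get averaged ranks).
ranks: |2|->3.5, |5|->8.5, |8|->11, |1|->1.5, |3|->5.5, |3|->5.5, |7|->10, |4|->7, |1|->1.5, |2|->3.5, |5|->8.5
Step 3: Attach original signs; sum ranks with positive sign and with negative sign.
W+ = 3.5 + 11 + 1.5 + 5.5 + 5.5 + 7 = 34
W- = 8.5 + 10 + 1.5 + 3.5 + 8.5 = 32
(Check: W+ + W- = 66 should equal n(n+1)/2 = 66.)
Step 4: Test statistic W = min(W+, W-) = 32.
Step 5: Ties in |d|, so use the tie-corrected normal approximation.
        E[W] = n(n+1)/4 = 11*12/4 = 33.
        Tie groups: |d|=1 (t=2), |d|=2 (t=2), |d|=3 (t=2), |d|=5 (t=2); sum(t^3 - t) = 24.
        Var[W] = n(n+1)(2n+1)/24 - sum(t^3-t)/48 = 3036/24 - 24/48 = 126.
        z = (W - E[W]) / sqrt(Var[W]) = (32 - 33) / 11.2250 = -0.0891.
        Two-sided p = 2*Phi(z) = 0.929013.
Step 6: alpha = 0.1. fail to reject H0.

W+ = 34, W- = 32, W = min = 32, p = 0.929013, fail to reject H0.


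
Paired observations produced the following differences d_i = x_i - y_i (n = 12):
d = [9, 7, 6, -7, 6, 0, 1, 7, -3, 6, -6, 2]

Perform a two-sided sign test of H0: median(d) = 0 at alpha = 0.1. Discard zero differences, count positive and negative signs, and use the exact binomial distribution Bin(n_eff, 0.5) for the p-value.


Step 1: Discard zero differences. Original n = 12; n_eff = number of nonzero differences = 11.
Nonzero differences (with sign): +9, +7, +6, -7, +6, +1, +7, -3, +6, -6, +2
Step 2: Count signs: positive = 8, negative = 3.
Step 3: Under H0: P(positive) = 0.5, so the number of positives S ~ Bin(11, 0.5).
Step 4: Two-sided exact p-value = sum of Bin(11,0.5) probabilities at or below the observed probability = 0.226562.
Step 5: alpha = 0.1. fail to reject H0.

n_eff = 11, pos = 8, neg = 3, p = 0.226562, fail to reject H0.


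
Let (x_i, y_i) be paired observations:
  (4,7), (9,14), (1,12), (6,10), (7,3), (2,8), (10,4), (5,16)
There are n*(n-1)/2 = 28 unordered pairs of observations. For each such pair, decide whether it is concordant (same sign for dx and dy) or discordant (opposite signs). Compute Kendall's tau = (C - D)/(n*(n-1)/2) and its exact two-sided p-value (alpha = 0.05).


Step 1: Enumerate the 28 unordered pairs (i,j) with i<j and classify each by sign(x_j-x_i) * sign(y_j-y_i).
  (1,2):dx=+5,dy=+7->C; (1,3):dx=-3,dy=+5->D; (1,4):dx=+2,dy=+3->C; (1,5):dx=+3,dy=-4->D
  (1,6):dx=-2,dy=+1->D; (1,7):dx=+6,dy=-3->D; (1,8):dx=+1,dy=+9->C; (2,3):dx=-8,dy=-2->C
  (2,4):dx=-3,dy=-4->C; (2,5):dx=-2,dy=-11->C; (2,6):dx=-7,dy=-6->C; (2,7):dx=+1,dy=-10->D
  (2,8):dx=-4,dy=+2->D; (3,4):dx=+5,dy=-2->D; (3,5):dx=+6,dy=-9->D; (3,6):dx=+1,dy=-4->D
  (3,7):dx=+9,dy=-8->D; (3,8):dx=+4,dy=+4->C; (4,5):dx=+1,dy=-7->D; (4,6):dx=-4,dy=-2->C
  (4,7):dx=+4,dy=-6->D; (4,8):dx=-1,dy=+6->D; (5,6):dx=-5,dy=+5->D; (5,7):dx=+3,dy=+1->C
  (5,8):dx=-2,dy=+13->D; (6,7):dx=+8,dy=-4->D; (6,8):dx=+3,dy=+8->C; (7,8):dx=-5,dy=+12->D
Step 2: C = 11, D = 17, total pairs = 28.
Step 3: tau = (C - D)/(n(n-1)/2) = (11 - 17)/28 = -0.214286.
Step 4: Exact two-sided p-value (enumerate n! = 40320 permutations of y under H0): p = 0.548413.
Step 5: alpha = 0.05. fail to reject H0.

tau_b = -0.2143 (C=11, D=17), p = 0.548413, fail to reject H0.


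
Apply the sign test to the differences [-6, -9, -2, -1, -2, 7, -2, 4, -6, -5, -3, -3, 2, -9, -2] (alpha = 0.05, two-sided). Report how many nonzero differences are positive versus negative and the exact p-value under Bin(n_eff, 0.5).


Step 1: Discard zero differences. Original n = 15; n_eff = number of nonzero differences = 15.
Nonzero differences (with sign): -6, -9, -2, -1, -2, +7, -2, +4, -6, -5, -3, -3, +2, -9, -2
Step 2: Count signs: positive = 3, negative = 12.
Step 3: Under H0: P(positive) = 0.5, so the number of positives S ~ Bin(15, 0.5).
Step 4: Two-sided exact p-value = sum of Bin(15,0.5) probabilities at or below the observed probability = 0.035156.
Step 5: alpha = 0.05. reject H0.

n_eff = 15, pos = 3, neg = 12, p = 0.035156, reject H0.


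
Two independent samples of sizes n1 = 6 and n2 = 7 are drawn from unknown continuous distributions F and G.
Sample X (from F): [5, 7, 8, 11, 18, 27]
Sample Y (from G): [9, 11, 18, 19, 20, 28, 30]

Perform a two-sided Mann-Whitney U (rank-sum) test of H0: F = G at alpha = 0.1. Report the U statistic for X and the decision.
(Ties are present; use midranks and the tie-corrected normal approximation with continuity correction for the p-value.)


Step 1: Combine and sort all 13 observations; assign midranks.
sorted (value, group): (5,X), (7,X), (8,X), (9,Y), (11,X), (11,Y), (18,X), (18,Y), (19,Y), (20,Y), (27,X), (28,Y), (30,Y)
ranks: 5->1, 7->2, 8->3, 9->4, 11->5.5, 11->5.5, 18->7.5, 18->7.5, 19->9, 20->10, 27->11, 28->12, 30->13
Step 2: Rank sum for X: R1 = 1 + 2 + 3 + 5.5 + 7.5 + 11 = 30.
Step 3: U_X = R1 - n1(n1+1)/2 = 30 - 6*7/2 = 30 - 21 = 9.
       U_Y = n1*n2 - U_X = 42 - 9 = 33.
Step 4: Ties are present, so use the tie-corrected normal approximation (with continuity correction) for the p-value.
Step 5: p-value = 0.099478; compare to alpha = 0.1. reject H0.

U_X = 9, p = 0.099478, reject H0 at alpha = 0.1.


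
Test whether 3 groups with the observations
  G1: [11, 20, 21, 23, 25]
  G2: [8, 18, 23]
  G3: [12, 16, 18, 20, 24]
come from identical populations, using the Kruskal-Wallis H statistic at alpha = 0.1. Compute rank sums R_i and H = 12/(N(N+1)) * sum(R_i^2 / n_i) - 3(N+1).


Step 1: Combine all N = 13 observations and assign midranks.
sorted (value, group, rank): (8,G2,1), (11,G1,2), (12,G3,3), (16,G3,4), (18,G2,5.5), (18,G3,5.5), (20,G1,7.5), (20,G3,7.5), (21,G1,9), (23,G1,10.5), (23,G2,10.5), (24,G3,12), (25,G1,13)
Step 2: Sum ranks within each group.
R_1 = 42 (n_1 = 5)
R_2 = 17 (n_2 = 3)
R_3 = 32 (n_3 = 5)
Step 3: H = 12/(N(N+1)) * sum(R_i^2/n_i) - 3(N+1)
     = 12/(13*14) * (42^2/5 + 17^2/3 + 32^2/5) - 3*14
     = 0.065934 * 653.933 - 42
     = 1.116484.
Step 4: Ties present; correction factor C = 1 - 18/(13^3 - 13) = 0.991758. Corrected H = 1.116484 / 0.991758 = 1.125762.
Step 5: Under H0, H ~ chi^2(2); p-value = 0.569566.
Step 6: alpha = 0.1. fail to reject H0.

H = 1.1258, df = 2, p = 0.569566, fail to reject H0.


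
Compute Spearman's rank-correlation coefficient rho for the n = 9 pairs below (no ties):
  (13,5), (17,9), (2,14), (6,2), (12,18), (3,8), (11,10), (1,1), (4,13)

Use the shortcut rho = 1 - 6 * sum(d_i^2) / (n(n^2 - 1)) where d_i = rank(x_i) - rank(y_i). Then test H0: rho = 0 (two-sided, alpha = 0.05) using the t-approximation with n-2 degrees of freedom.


Step 1: Rank x and y separately (midranks; no ties here).
rank(x): 13->8, 17->9, 2->2, 6->5, 12->7, 3->3, 11->6, 1->1, 4->4
rank(y): 5->3, 9->5, 14->8, 2->2, 18->9, 8->4, 10->6, 1->1, 13->7
Step 2: d_i = R_x(i) - R_y(i); compute d_i^2.
  (8-3)^2=25, (9-5)^2=16, (2-8)^2=36, (5-2)^2=9, (7-9)^2=4, (3-4)^2=1, (6-6)^2=0, (1-1)^2=0, (4-7)^2=9
sum(d^2) = 100.
Step 3: rho = 1 - 6*100 / (9*(9^2 - 1)) = 1 - 600/720 = 0.166667.
Step 4: Under H0, t = rho * sqrt((n-2)/(1-rho^2)) = 0.4472 ~ t(7).
Step 5: Two-sided p-value from the t-distribution with 7 df = 0.668231.
Step 6: alpha = 0.05. fail to reject H0.

rho = 0.1667, p = 0.668231, fail to reject H0 at alpha = 0.05.


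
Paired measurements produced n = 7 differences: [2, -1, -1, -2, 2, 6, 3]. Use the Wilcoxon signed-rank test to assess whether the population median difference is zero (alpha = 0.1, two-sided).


Step 1: Drop any zero differences (none here) and take |d_i|.
|d| = [2, 1, 1, 2, 2, 6, 3]
Step 2: Midrank |d_i| (ties get averaged ranks).
ranks: |2|->4, |1|->1.5, |1|->1.5, |2|->4, |2|->4, |6|->7, |3|->6
Step 3: Attach original signs; sum ranks with positive sign and with negative sign.
W+ = 4 + 4 + 7 + 6 = 21
W- = 1.5 + 1.5 + 4 = 7
(Check: W+ + W- = 28 should equal n(n+1)/2 = 28.)
Step 4: Test statistic W = min(W+, W-) = 7.
Step 5: Ties in |d|, so use the tie-corrected normal approximation.
        E[W] = n(n+1)/4 = 7*8/4 = 14.
        Tie groups: |d|=1 (t=2), |d|=2 (t=3); sum(t^3 - t) = 30.
        Var[W] = n(n+1)(2n+1)/24 - sum(t^3-t)/48 = 840/24 - 30/48 = 34.375.
        z = (W - E[W]) / sqrt(Var[W]) = (7 - 14) / 5.8630 = -1.1939.
        Two-sided p = 2*Phi(z) = 0.232508.
Step 6: alpha = 0.1. fail to reject H0.

W+ = 21, W- = 7, W = min = 7, p = 0.232508, fail to reject H0.


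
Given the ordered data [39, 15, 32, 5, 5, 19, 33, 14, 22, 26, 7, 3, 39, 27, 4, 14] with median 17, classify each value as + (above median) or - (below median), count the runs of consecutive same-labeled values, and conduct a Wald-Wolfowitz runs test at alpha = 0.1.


Step 1: Compute median = 17; label A = above, B = below.
Labels in order: ABABBAABAABBAABB  (n_A = 8, n_B = 8)
Step 2: Count runs R = 10.
Step 3: Under H0 (random ordering), E[R] = 2*n_A*n_B/(n_A+n_B) + 1 = 2*8*8/16 + 1 = 9.0000.
        Var[R] = 2*n_A*n_B*(2*n_A*n_B - n_A - n_B) / ((n_A+n_B)^2 * (n_A+n_B-1)) = 14336/3840 = 3.7333.
        SD[R] = 1.9322.
Step 4: Continuity-corrected z = (R - 0.5 - E[R]) / SD[R] = (10 - 0.5 - 9.0000) / 1.9322 = 0.2588.
Step 5: Two-sided p-value via normal approximation = 2*(1 - Phi(|z|)) = 0.795809.
Step 6: alpha = 0.1. fail to reject H0.

R = 10, z = 0.2588, p = 0.795809, fail to reject H0.


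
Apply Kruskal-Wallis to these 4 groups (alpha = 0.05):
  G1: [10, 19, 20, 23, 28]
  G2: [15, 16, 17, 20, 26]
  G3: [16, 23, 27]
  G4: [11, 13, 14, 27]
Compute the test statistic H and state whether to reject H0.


Step 1: Combine all N = 17 observations and assign midranks.
sorted (value, group, rank): (10,G1,1), (11,G4,2), (13,G4,3), (14,G4,4), (15,G2,5), (16,G2,6.5), (16,G3,6.5), (17,G2,8), (19,G1,9), (20,G1,10.5), (20,G2,10.5), (23,G1,12.5), (23,G3,12.5), (26,G2,14), (27,G3,15.5), (27,G4,15.5), (28,G1,17)
Step 2: Sum ranks within each group.
R_1 = 50 (n_1 = 5)
R_2 = 44 (n_2 = 5)
R_3 = 34.5 (n_3 = 3)
R_4 = 24.5 (n_4 = 4)
Step 3: H = 12/(N(N+1)) * sum(R_i^2/n_i) - 3(N+1)
     = 12/(17*18) * (50^2/5 + 44^2/5 + 34.5^2/3 + 24.5^2/4) - 3*18
     = 0.039216 * 1434.01 - 54
     = 2.235784.
Step 4: Ties present; correction factor C = 1 - 24/(17^3 - 17) = 0.995098. Corrected H = 2.235784 / 0.995098 = 2.246798.
Step 5: Under H0, H ~ chi^2(3); p-value = 0.522790.
Step 6: alpha = 0.05. fail to reject H0.

H = 2.2468, df = 3, p = 0.522790, fail to reject H0.


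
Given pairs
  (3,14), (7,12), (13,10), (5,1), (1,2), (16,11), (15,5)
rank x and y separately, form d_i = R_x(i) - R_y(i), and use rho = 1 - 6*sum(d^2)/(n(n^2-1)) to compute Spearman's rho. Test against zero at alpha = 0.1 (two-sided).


Step 1: Rank x and y separately (midranks; no ties here).
rank(x): 3->2, 7->4, 13->5, 5->3, 1->1, 16->7, 15->6
rank(y): 14->7, 12->6, 10->4, 1->1, 2->2, 11->5, 5->3
Step 2: d_i = R_x(i) - R_y(i); compute d_i^2.
  (2-7)^2=25, (4-6)^2=4, (5-4)^2=1, (3-1)^2=4, (1-2)^2=1, (7-5)^2=4, (6-3)^2=9
sum(d^2) = 48.
Step 3: rho = 1 - 6*48 / (7*(7^2 - 1)) = 1 - 288/336 = 0.142857.
Step 4: Under H0, t = rho * sqrt((n-2)/(1-rho^2)) = 0.3227 ~ t(5).
Step 5: Two-sided p-value from the t-distribution with 5 df = 0.759945.
Step 6: alpha = 0.1. fail to reject H0.

rho = 0.1429, p = 0.759945, fail to reject H0 at alpha = 0.1.


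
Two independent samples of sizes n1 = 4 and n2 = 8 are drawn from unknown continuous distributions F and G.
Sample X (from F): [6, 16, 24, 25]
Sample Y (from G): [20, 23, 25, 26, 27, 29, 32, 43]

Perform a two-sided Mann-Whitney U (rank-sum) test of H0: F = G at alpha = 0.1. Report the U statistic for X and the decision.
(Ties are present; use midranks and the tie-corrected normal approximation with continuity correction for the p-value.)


Step 1: Combine and sort all 12 observations; assign midranks.
sorted (value, group): (6,X), (16,X), (20,Y), (23,Y), (24,X), (25,X), (25,Y), (26,Y), (27,Y), (29,Y), (32,Y), (43,Y)
ranks: 6->1, 16->2, 20->3, 23->4, 24->5, 25->6.5, 25->6.5, 26->8, 27->9, 29->10, 32->11, 43->12
Step 2: Rank sum for X: R1 = 1 + 2 + 5 + 6.5 = 14.5.
Step 3: U_X = R1 - n1(n1+1)/2 = 14.5 - 4*5/2 = 14.5 - 10 = 4.5.
       U_Y = n1*n2 - U_X = 32 - 4.5 = 27.5.
Step 4: Ties are present, so use the tie-corrected normal approximation (with continuity correction) for the p-value.
Step 5: p-value = 0.061271; compare to alpha = 0.1. reject H0.

U_X = 4.5, p = 0.061271, reject H0 at alpha = 0.1.


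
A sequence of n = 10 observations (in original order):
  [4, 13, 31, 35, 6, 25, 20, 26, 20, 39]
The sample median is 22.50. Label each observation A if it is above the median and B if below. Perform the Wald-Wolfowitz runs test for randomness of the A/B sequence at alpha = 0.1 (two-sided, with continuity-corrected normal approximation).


Step 1: Compute median = 22.50; label A = above, B = below.
Labels in order: BBAABABABA  (n_A = 5, n_B = 5)
Step 2: Count runs R = 8.
Step 3: Under H0 (random ordering), E[R] = 2*n_A*n_B/(n_A+n_B) + 1 = 2*5*5/10 + 1 = 6.0000.
        Var[R] = 2*n_A*n_B*(2*n_A*n_B - n_A - n_B) / ((n_A+n_B)^2 * (n_A+n_B-1)) = 2000/900 = 2.2222.
        SD[R] = 1.4907.
Step 4: Continuity-corrected z = (R - 0.5 - E[R]) / SD[R] = (8 - 0.5 - 6.0000) / 1.4907 = 1.0062.
Step 5: Two-sided p-value via normal approximation = 2*(1 - Phi(|z|)) = 0.314305.
Step 6: alpha = 0.1. fail to reject H0.

R = 8, z = 1.0062, p = 0.314305, fail to reject H0.


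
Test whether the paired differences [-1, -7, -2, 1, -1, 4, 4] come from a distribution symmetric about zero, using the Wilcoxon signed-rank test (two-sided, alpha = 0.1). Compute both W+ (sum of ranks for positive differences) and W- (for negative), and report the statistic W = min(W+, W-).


Step 1: Drop any zero differences (none here) and take |d_i|.
|d| = [1, 7, 2, 1, 1, 4, 4]
Step 2: Midrank |d_i| (ties get averaged ranks).
ranks: |1|->2, |7|->7, |2|->4, |1|->2, |1|->2, |4|->5.5, |4|->5.5
Step 3: Attach original signs; sum ranks with positive sign and with negative sign.
W+ = 2 + 5.5 + 5.5 = 13
W- = 2 + 7 + 4 + 2 = 15
(Check: W+ + W- = 28 should equal n(n+1)/2 = 28.)
Step 4: Test statistic W = min(W+, W-) = 13.
Step 5: Ties in |d|, so use the tie-corrected normal approximation.
        E[W] = n(n+1)/4 = 7*8/4 = 14.
        Tie groups: |d|=1 (t=3), |d|=4 (t=2); sum(t^3 - t) = 30.
        Var[W] = n(n+1)(2n+1)/24 - sum(t^3-t)/48 = 840/24 - 30/48 = 34.375.
        z = (W - E[W]) / sqrt(Var[W]) = (13 - 14) / 5.8630 = -0.1706.
        Two-sided p = 2*Phi(z) = 0.864569.
Step 6: alpha = 0.1. fail to reject H0.

W+ = 13, W- = 15, W = min = 13, p = 0.864569, fail to reject H0.


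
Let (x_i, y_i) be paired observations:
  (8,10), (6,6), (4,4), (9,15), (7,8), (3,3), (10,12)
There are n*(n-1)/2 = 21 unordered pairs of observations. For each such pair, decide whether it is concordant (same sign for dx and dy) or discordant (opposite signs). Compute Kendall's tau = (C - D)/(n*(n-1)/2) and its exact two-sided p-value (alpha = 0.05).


Step 1: Enumerate the 21 unordered pairs (i,j) with i<j and classify each by sign(x_j-x_i) * sign(y_j-y_i).
  (1,2):dx=-2,dy=-4->C; (1,3):dx=-4,dy=-6->C; (1,4):dx=+1,dy=+5->C; (1,5):dx=-1,dy=-2->C
  (1,6):dx=-5,dy=-7->C; (1,7):dx=+2,dy=+2->C; (2,3):dx=-2,dy=-2->C; (2,4):dx=+3,dy=+9->C
  (2,5):dx=+1,dy=+2->C; (2,6):dx=-3,dy=-3->C; (2,7):dx=+4,dy=+6->C; (3,4):dx=+5,dy=+11->C
  (3,5):dx=+3,dy=+4->C; (3,6):dx=-1,dy=-1->C; (3,7):dx=+6,dy=+8->C; (4,5):dx=-2,dy=-7->C
  (4,6):dx=-6,dy=-12->C; (4,7):dx=+1,dy=-3->D; (5,6):dx=-4,dy=-5->C; (5,7):dx=+3,dy=+4->C
  (6,7):dx=+7,dy=+9->C
Step 2: C = 20, D = 1, total pairs = 21.
Step 3: tau = (C - D)/(n(n-1)/2) = (20 - 1)/21 = 0.904762.
Step 4: Exact two-sided p-value (enumerate n! = 5040 permutations of y under H0): p = 0.002778.
Step 5: alpha = 0.05. reject H0.

tau_b = 0.9048 (C=20, D=1), p = 0.002778, reject H0.


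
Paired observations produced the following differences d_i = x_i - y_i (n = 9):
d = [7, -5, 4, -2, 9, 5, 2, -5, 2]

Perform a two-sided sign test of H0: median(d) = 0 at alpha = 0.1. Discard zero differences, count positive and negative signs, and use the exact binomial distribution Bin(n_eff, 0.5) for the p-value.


Step 1: Discard zero differences. Original n = 9; n_eff = number of nonzero differences = 9.
Nonzero differences (with sign): +7, -5, +4, -2, +9, +5, +2, -5, +2
Step 2: Count signs: positive = 6, negative = 3.
Step 3: Under H0: P(positive) = 0.5, so the number of positives S ~ Bin(9, 0.5).
Step 4: Two-sided exact p-value = sum of Bin(9,0.5) probabilities at or below the observed probability = 0.507812.
Step 5: alpha = 0.1. fail to reject H0.

n_eff = 9, pos = 6, neg = 3, p = 0.507812, fail to reject H0.


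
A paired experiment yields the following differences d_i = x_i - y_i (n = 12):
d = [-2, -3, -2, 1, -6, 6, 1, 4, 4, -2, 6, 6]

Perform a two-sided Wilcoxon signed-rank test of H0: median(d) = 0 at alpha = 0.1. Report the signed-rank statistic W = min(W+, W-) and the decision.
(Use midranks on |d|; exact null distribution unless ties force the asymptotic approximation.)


Step 1: Drop any zero differences (none here) and take |d_i|.
|d| = [2, 3, 2, 1, 6, 6, 1, 4, 4, 2, 6, 6]
Step 2: Midrank |d_i| (ties get averaged ranks).
ranks: |2|->4, |3|->6, |2|->4, |1|->1.5, |6|->10.5, |6|->10.5, |1|->1.5, |4|->7.5, |4|->7.5, |2|->4, |6|->10.5, |6|->10.5
Step 3: Attach original signs; sum ranks with positive sign and with negative sign.
W+ = 1.5 + 10.5 + 1.5 + 7.5 + 7.5 + 10.5 + 10.5 = 49.5
W- = 4 + 6 + 4 + 10.5 + 4 = 28.5
(Check: W+ + W- = 78 should equal n(n+1)/2 = 78.)
Step 4: Test statistic W = min(W+, W-) = 28.5.
Step 5: Ties in |d|, so use the tie-corrected normal approximation.
        E[W] = n(n+1)/4 = 12*13/4 = 39.
        Tie groups: |d|=1 (t=2), |d|=2 (t=3), |d|=4 (t=2), |d|=6 (t=4); sum(t^3 - t) = 96.
        Var[W] = n(n+1)(2n+1)/24 - sum(t^3-t)/48 = 3900/24 - 96/48 = 160.5.
        z = (W - E[W]) / sqrt(Var[W]) = (28.5 - 39) / 12.6689 = -0.8288.
        Two-sided p = 2*Phi(z) = 0.407215.
Step 6: alpha = 0.1. fail to reject H0.

W+ = 49.5, W- = 28.5, W = min = 28.5, p = 0.407215, fail to reject H0.


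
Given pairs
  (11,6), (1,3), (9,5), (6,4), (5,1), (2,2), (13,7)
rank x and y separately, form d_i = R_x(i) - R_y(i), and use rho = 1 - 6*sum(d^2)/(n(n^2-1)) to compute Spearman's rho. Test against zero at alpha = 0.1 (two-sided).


Step 1: Rank x and y separately (midranks; no ties here).
rank(x): 11->6, 1->1, 9->5, 6->4, 5->3, 2->2, 13->7
rank(y): 6->6, 3->3, 5->5, 4->4, 1->1, 2->2, 7->7
Step 2: d_i = R_x(i) - R_y(i); compute d_i^2.
  (6-6)^2=0, (1-3)^2=4, (5-5)^2=0, (4-4)^2=0, (3-1)^2=4, (2-2)^2=0, (7-7)^2=0
sum(d^2) = 8.
Step 3: rho = 1 - 6*8 / (7*(7^2 - 1)) = 1 - 48/336 = 0.857143.
Step 4: Under H0, t = rho * sqrt((n-2)/(1-rho^2)) = 3.7210 ~ t(5).
Step 5: Two-sided p-value from the t-distribution with 5 df = 0.013697.
Step 6: alpha = 0.1. reject H0.

rho = 0.8571, p = 0.013697, reject H0 at alpha = 0.1.
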